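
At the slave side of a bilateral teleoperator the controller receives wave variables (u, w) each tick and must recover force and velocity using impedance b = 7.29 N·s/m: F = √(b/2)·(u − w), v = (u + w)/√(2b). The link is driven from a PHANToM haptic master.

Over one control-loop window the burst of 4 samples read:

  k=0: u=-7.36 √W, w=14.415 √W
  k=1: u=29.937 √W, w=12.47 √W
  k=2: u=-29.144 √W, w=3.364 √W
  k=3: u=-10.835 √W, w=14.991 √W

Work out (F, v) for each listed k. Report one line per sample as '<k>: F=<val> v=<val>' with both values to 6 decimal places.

k=0: u−w=-21.775000, u+w=7.055000; √(b/2)=1.909188, √(2b)=3.818377; F=1.909188×(-21.775)=-41.572575, v=7.055000/3.818377=1.847644
k=1: u−w=17.467000, u+w=42.407000; √(b/2)=1.909188, √(2b)=3.818377; F=1.909188×17.467=33.347792, v=42.407000/3.818377=11.106029
k=2: u−w=-32.508000, u+w=-25.780000; √(b/2)=1.909188, √(2b)=3.818377; F=1.909188×(-32.508)=-62.063894, v=-25.780000/3.818377=-6.751560
k=3: u−w=-25.826000, u+w=4.156000; √(b/2)=1.909188, √(2b)=3.818377; F=1.909188×(-25.826)=-49.306697, v=4.156000/3.818377=1.088421

0: F=-41.572575 v=1.847644
1: F=33.347792 v=11.106029
2: F=-62.063894 v=-6.751560
3: F=-49.306697 v=1.088421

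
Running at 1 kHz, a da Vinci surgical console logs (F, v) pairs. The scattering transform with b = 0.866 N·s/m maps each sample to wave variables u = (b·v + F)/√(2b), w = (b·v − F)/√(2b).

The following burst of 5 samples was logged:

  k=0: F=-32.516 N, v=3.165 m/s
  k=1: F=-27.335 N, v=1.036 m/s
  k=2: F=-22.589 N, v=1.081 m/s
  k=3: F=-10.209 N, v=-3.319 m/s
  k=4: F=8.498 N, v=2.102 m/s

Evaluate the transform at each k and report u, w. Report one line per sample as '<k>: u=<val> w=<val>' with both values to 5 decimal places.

k=0: b·v=0.866×3.165=2.74089; √(2b)=1.31605; u=(2.74089+(-32.516))/1.31605=-22.62452, w=(2.74089−(-32.516))/1.31605=26.78984
k=1: b·v=0.866×1.036=0.89718; √(2b)=1.31605; u=(0.89718+(-27.335))/1.31605=-20.08870, w=(0.89718−(-27.335))/1.31605=21.45213
k=2: b·v=0.866×1.081=0.93615; √(2b)=1.31605; u=(0.93615+(-22.589))/1.31605=-16.45285, w=(0.93615−(-22.589))/1.31605=17.87551
k=3: b·v=0.866×(-3.319)=-2.87425; √(2b)=1.31605; u=(-2.87425+(-10.209))/1.31605=-9.94127, w=(-2.87425−(-10.209))/1.31605=5.57328
k=4: b·v=0.866×2.102=1.82033; √(2b)=1.31605; u=(1.82033+8.498)/1.31605=7.84035, w=(1.82033−8.498)/1.31605=-5.07400

0: u=-22.62452 w=26.78984
1: u=-20.08870 w=21.45213
2: u=-16.45285 w=17.87551
3: u=-9.94127 w=5.57328
4: u=7.84035 w=-5.07400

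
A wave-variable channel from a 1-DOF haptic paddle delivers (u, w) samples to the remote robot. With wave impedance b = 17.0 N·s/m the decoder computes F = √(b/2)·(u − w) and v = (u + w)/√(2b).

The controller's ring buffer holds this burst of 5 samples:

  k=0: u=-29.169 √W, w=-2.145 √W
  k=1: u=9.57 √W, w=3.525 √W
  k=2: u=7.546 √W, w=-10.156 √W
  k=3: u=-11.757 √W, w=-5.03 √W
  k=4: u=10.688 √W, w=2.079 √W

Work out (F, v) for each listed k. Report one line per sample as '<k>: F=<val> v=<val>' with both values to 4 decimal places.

0: F=-78.7878 v=-5.3703
1: F=17.6241 v=2.2458
2: F=51.6098 v=-0.4476
3: F=-19.6124 v=-2.8789
4: F=25.0993 v=2.1895

k=0: u−w=-27.0240, u+w=-31.3140; √(b/2)=2.9155, √(2b)=5.8310; F=2.9155×(-27.024)=-78.7878, v=-31.3140/5.8310=-5.3703
k=1: u−w=6.0450, u+w=13.0950; √(b/2)=2.9155, √(2b)=5.8310; F=2.9155×6.045=17.6241, v=13.0950/5.8310=2.2458
k=2: u−w=17.7020, u+w=-2.6100; √(b/2)=2.9155, √(2b)=5.8310; F=2.9155×17.702=51.6098, v=-2.6100/5.8310=-0.4476
k=3: u−w=-6.7270, u+w=-16.7870; √(b/2)=2.9155, √(2b)=5.8310; F=2.9155×(-6.727)=-19.6124, v=-16.7870/5.8310=-2.8789
k=4: u−w=8.6090, u+w=12.7670; √(b/2)=2.9155, √(2b)=5.8310; F=2.9155×8.609=25.0993, v=12.7670/5.8310=2.1895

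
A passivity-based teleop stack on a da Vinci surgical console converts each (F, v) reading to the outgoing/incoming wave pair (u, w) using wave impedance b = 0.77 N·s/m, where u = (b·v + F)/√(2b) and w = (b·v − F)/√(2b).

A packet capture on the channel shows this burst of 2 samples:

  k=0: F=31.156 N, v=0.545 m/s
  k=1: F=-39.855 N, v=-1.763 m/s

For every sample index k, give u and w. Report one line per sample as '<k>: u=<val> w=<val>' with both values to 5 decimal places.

0: u=25.44438 w=-24.76806
1: u=-33.20999 w=31.02216

k=0: b·v=0.77×0.545=0.41965; √(2b)=1.24097; u=(0.41965+31.156)/1.24097=25.44438, w=(0.41965−31.156)/1.24097=-24.76806
k=1: b·v=0.77×(-1.763)=-1.35751; √(2b)=1.24097; u=(-1.35751+(-39.855))/1.24097=-33.20999, w=(-1.35751−(-39.855))/1.24097=31.02216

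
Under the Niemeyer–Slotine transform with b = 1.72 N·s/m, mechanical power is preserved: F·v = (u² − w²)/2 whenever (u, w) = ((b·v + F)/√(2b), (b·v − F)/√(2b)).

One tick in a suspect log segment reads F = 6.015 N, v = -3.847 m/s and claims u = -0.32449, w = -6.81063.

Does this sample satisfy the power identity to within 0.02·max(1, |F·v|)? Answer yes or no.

F·v = 6.015×(-3.847) = -23.13970 W.
(u² − w²)/2 = (0.10529 − 46.38468)/2 = -23.13969 W.
|Δ| = 0.00001;  2% of max(1, |F·v|) = 0.46279.

yes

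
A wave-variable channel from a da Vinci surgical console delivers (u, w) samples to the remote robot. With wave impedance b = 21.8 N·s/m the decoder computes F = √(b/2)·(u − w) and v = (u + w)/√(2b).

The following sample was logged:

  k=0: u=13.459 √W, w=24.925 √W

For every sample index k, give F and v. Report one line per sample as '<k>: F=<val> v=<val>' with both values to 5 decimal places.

k=0: u−w=-11.46600, u+w=38.38400; √(b/2)=3.30151, √(2b)=6.60303; F=3.30151×(-11.466)=-37.85517, v=38.38400/6.60303=5.81309

0: F=-37.85517 v=5.81309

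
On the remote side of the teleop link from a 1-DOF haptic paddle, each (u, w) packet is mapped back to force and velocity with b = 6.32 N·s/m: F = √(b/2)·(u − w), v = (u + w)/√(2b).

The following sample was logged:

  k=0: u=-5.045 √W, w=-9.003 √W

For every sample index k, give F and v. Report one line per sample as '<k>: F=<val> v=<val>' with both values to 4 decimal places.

k=0: u−w=3.9580, u+w=-14.0480; √(b/2)=1.7776, √(2b)=3.5553; F=1.7776×3.958=7.0359, v=-14.0480/3.5553=-3.9513

0: F=7.0359 v=-3.9513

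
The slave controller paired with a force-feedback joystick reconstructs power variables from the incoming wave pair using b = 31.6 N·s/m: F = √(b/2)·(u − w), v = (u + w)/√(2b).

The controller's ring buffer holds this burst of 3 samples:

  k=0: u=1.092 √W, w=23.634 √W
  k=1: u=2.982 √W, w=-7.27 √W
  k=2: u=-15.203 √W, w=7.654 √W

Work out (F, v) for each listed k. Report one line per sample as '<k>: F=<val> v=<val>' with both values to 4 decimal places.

0: F=-89.6027 v=3.1103
1: F=40.7509 v=-0.5394
2: F=-90.8548 v=-0.9496

k=0: u−w=-22.5420, u+w=24.7260; √(b/2)=3.9749, √(2b)=7.9498; F=3.9749×(-22.542)=-89.6027, v=24.7260/7.9498=3.1103
k=1: u−w=10.2520, u+w=-4.2880; √(b/2)=3.9749, √(2b)=7.9498; F=3.9749×10.252=40.7509, v=-4.2880/7.9498=-0.5394
k=2: u−w=-22.8570, u+w=-7.5490; √(b/2)=3.9749, √(2b)=7.9498; F=3.9749×(-22.857)=-90.8548, v=-7.5490/7.9498=-0.9496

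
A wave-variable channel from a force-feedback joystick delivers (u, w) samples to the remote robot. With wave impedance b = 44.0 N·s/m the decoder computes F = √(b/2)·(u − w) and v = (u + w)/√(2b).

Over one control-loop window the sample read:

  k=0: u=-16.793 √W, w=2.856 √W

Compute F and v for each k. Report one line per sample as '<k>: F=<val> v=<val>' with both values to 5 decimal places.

0: F=-92.16198 v=-1.48569

k=0: u−w=-19.64900, u+w=-13.93700; √(b/2)=4.69042, √(2b)=9.38083; F=4.69042×(-19.649)=-92.16198, v=-13.93700/9.38083=-1.48569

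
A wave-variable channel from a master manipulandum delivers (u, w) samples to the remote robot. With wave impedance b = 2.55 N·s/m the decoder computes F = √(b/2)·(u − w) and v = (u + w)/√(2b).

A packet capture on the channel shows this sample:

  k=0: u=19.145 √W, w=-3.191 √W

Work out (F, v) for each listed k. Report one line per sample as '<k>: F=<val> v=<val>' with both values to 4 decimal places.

0: F=25.2209 v=7.0645

k=0: u−w=22.3360, u+w=15.9540; √(b/2)=1.1292, √(2b)=2.2583; F=1.1292×22.336=25.2209, v=15.9540/2.2583=7.0645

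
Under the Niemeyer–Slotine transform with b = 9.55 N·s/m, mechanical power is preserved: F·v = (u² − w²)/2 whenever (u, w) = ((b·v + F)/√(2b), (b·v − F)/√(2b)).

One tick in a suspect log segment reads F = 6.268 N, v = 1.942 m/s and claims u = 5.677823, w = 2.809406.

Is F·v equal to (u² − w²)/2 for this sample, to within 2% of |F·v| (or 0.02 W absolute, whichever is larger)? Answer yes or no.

yes

F·v = 6.268×1.942 = 12.172456 W.
(u² − w²)/2 = (32.237674 − 7.892762)/2 = 12.172456 W.
|Δ| = 0.000000;  2% of max(1, |F·v|) = 0.243449.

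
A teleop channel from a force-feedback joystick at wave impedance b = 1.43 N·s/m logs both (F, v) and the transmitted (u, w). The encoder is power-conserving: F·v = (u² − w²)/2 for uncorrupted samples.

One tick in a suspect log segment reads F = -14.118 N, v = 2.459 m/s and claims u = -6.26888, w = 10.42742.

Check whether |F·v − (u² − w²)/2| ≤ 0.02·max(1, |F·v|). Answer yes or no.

yes

F·v = (-14.118)×2.459 = -34.71616 W.
(u² − w²)/2 = (39.29886 − 108.73109)/2 = -34.71612 W.
|Δ| = 0.00005;  2% of max(1, |F·v|) = 0.69432.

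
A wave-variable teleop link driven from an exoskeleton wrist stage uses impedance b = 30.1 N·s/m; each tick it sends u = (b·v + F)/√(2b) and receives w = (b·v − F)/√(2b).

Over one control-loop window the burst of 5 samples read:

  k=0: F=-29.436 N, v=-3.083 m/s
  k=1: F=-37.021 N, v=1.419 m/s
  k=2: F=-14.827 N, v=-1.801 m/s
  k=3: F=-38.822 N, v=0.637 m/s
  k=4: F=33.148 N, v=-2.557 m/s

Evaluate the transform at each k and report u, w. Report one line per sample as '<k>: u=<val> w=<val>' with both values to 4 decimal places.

k=0: b·v=30.1×(-3.083)=-92.7983; √(2b)=7.7589; u=(-92.7983+(-29.436))/7.7589=-15.7541, w=(-92.7983−(-29.436))/7.7589=-8.1664
k=1: b·v=30.1×1.419=42.7119; √(2b)=7.7589; u=(42.7119+(-37.021))/7.7589=0.7335, w=(42.7119−(-37.021))/7.7589=10.2764
k=2: b·v=30.1×(-1.801)=-54.2101; √(2b)=7.7589; u=(-54.2101+(-14.827))/7.7589=-8.8978, w=(-54.2101−(-14.827))/7.7589=-5.0759
k=3: b·v=30.1×0.637=19.1737; √(2b)=7.7589; u=(19.1737+(-38.822))/7.7589=-2.5324, w=(19.1737−(-38.822))/7.7589=7.4748
k=4: b·v=30.1×(-2.557)=-76.9657; √(2b)=7.7589; u=(-76.9657+33.148)/7.7589=-5.6474, w=(-76.9657−33.148)/7.7589=-14.1920

0: u=-15.7541 w=-8.1664
1: u=0.7335 w=10.2764
2: u=-8.8978 w=-5.0759
3: u=-2.5324 w=7.4748
4: u=-5.6474 w=-14.1920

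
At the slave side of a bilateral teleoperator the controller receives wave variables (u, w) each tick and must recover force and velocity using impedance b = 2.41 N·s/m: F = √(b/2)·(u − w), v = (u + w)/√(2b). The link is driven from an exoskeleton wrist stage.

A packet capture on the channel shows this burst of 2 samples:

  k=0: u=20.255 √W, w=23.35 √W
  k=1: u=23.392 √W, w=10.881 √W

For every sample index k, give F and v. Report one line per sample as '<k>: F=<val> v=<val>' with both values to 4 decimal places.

k=0: u−w=-3.0950, u+w=43.6050; √(b/2)=1.0977, √(2b)=2.1954; F=1.0977×(-3.095)=-3.3975, v=43.6050/2.1954=19.8615
k=1: u−w=12.5110, u+w=34.2730; √(b/2)=1.0977, √(2b)=2.1954; F=1.0977×12.511=13.7336, v=34.2730/2.1954=15.6109

0: F=-3.3975 v=19.8615
1: F=13.7336 v=15.6109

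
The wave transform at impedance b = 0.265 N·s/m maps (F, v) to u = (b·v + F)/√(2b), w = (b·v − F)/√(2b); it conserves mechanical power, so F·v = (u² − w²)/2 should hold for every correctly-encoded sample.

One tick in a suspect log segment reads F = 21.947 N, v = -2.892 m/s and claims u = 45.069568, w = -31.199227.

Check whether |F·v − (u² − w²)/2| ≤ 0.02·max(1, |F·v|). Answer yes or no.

F·v = 21.947×(-2.892) = -63.470724 W.
(u² − w²)/2 = (2031.265960 − 973.391765)/2 = 528.937097 W.
|Δ| = 592.407821;  2% of max(1, |F·v|) = 1.269414.

no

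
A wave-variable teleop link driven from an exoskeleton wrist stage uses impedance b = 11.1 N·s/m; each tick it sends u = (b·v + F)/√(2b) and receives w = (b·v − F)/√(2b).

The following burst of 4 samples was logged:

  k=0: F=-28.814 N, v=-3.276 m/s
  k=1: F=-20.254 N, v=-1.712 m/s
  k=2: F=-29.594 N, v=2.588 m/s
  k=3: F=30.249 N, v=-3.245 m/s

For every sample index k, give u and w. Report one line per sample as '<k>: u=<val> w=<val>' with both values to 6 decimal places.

0: u=-13.833175 w=-1.602313
1: u=-8.331877 w=0.265468
2: u=-0.184053 w=12.377900
3: u=-1.224720 w=-14.064706

k=0: b·v=11.1×(-3.276)=-36.363600; √(2b)=4.711688; u=(-36.363600+(-28.814))/4.711688=-13.833175, w=(-36.363600−(-28.814))/4.711688=-1.602313
k=1: b·v=11.1×(-1.712)=-19.003200; √(2b)=4.711688; u=(-19.003200+(-20.254))/4.711688=-8.331877, w=(-19.003200−(-20.254))/4.711688=0.265468
k=2: b·v=11.1×2.588=28.726800; √(2b)=4.711688; u=(28.726800+(-29.594))/4.711688=-0.184053, w=(28.726800−(-29.594))/4.711688=12.377900
k=3: b·v=11.1×(-3.245)=-36.019500; √(2b)=4.711688; u=(-36.019500+30.249)/4.711688=-1.224720, w=(-36.019500−30.249)/4.711688=-14.064706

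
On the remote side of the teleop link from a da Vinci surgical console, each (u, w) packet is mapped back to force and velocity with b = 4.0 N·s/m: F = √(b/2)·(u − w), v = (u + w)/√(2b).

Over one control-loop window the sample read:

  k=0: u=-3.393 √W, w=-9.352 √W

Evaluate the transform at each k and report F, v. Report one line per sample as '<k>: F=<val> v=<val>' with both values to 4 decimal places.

0: F=8.4273 v=-4.5060

k=0: u−w=5.9590, u+w=-12.7450; √(b/2)=1.4142, √(2b)=2.8284; F=1.4142×5.959=8.4273, v=-12.7450/2.8284=-4.5060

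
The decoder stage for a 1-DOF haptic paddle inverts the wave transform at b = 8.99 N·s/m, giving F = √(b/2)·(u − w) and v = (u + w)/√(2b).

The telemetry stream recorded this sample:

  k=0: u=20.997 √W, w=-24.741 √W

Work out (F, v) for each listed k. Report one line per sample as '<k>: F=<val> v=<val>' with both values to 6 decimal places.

0: F=96.971032 v=-0.882960

k=0: u−w=45.738000, u+w=-3.744000; √(b/2)=2.120142, √(2b)=4.240283; F=2.120142×45.738=96.971032, v=-3.744000/4.240283=-0.882960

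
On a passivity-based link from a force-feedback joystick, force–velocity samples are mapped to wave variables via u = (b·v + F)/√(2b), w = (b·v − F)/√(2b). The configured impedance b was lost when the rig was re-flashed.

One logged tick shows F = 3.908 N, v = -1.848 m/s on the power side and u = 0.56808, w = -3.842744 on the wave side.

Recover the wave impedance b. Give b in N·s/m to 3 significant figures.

b = 1.57 N·s/m

u + w = -3.274664;  u + w = √(2b)·v, so √(2b) = -3.274664/(-1.848) = 1.772004.
b = (√(2b))²/2 = 3.139999/2 = 1.570000.
(Check via u − w = 2F/√(2b): u − w = 4.410824, 2F/√(2b) = 4.410824.)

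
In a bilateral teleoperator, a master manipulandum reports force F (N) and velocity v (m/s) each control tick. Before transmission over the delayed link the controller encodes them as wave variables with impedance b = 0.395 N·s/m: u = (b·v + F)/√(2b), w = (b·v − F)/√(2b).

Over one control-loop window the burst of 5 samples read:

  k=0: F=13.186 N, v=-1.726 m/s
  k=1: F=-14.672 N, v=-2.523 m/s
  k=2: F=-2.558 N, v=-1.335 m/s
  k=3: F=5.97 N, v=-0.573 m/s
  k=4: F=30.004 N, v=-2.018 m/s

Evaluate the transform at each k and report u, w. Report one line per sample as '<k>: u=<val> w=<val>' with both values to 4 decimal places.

0: u=14.0684 w=-15.6025
1: u=-17.6285 w=15.3860
2: u=-3.4713 w=2.2847
3: u=6.4621 w=-6.9714
4: u=32.8603 w=-34.6540

k=0: b·v=0.395×(-1.726)=-0.6818; √(2b)=0.8888; u=(-0.6818+13.186)/0.8888=14.0684, w=(-0.6818−13.186)/0.8888=-15.6025
k=1: b·v=0.395×(-2.523)=-0.9966; √(2b)=0.8888; u=(-0.9966+(-14.672))/0.8888=-17.6285, w=(-0.9966−(-14.672))/0.8888=15.3860
k=2: b·v=0.395×(-1.335)=-0.5273; √(2b)=0.8888; u=(-0.5273+(-2.558))/0.8888=-3.4713, w=(-0.5273−(-2.558))/0.8888=2.2847
k=3: b·v=0.395×(-0.573)=-0.2263; √(2b)=0.8888; u=(-0.2263+5.97)/0.8888=6.4621, w=(-0.2263−5.97)/0.8888=-6.9714
k=4: b·v=0.395×(-2.018)=-0.7971; √(2b)=0.8888; u=(-0.7971+30.004)/0.8888=32.8603, w=(-0.7971−30.004)/0.8888=-34.6540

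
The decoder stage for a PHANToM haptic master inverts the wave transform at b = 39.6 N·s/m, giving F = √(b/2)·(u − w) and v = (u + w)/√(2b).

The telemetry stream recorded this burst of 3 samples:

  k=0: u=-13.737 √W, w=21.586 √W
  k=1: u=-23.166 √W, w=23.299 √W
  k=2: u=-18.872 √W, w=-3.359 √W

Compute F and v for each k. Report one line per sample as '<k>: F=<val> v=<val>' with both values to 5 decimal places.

k=0: u−w=-35.32300, u+w=7.84900; √(b/2)=4.44972, √(2b)=8.89944; F=4.44972×(-35.323)=-157.17743, v=7.84900/8.89944=0.88197
k=1: u−w=-46.46500, u+w=0.13300; √(b/2)=4.44972, √(2b)=8.89944; F=4.44972×(-46.465)=-206.75620, v=0.13300/8.89944=0.01494
k=2: u−w=-15.51300, u+w=-22.23100; √(b/2)=4.44972, √(2b)=8.89944; F=4.44972×(-15.513)=-69.02849, v=-22.23100/8.89944=-2.49802

0: F=-157.17743 v=0.88197
1: F=-206.75620 v=0.01494
2: F=-69.02849 v=-2.49802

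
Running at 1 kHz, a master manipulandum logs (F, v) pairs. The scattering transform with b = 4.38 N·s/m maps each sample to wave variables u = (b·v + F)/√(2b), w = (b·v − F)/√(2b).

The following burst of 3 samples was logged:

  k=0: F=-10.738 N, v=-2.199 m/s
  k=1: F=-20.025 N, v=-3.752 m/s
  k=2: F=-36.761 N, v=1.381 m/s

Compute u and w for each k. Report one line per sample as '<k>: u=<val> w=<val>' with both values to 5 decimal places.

k=0: b·v=4.38×(-2.199)=-9.63162; √(2b)=2.95973; u=(-9.63162+(-10.738))/2.95973=-6.88226, w=(-9.63162−(-10.738))/2.95973=0.37381
k=1: b·v=4.38×(-3.752)=-16.43376; √(2b)=2.95973; u=(-16.43376+(-20.025))/2.95973=-12.31827, w=(-16.43376−(-20.025))/2.95973=1.21337
k=2: b·v=4.38×1.381=6.04878; √(2b)=2.95973; u=(6.04878+(-36.761))/2.95973=-10.37670, w=(6.04878−(-36.761))/2.95973=14.46408

0: u=-6.88226 w=0.37381
1: u=-12.31827 w=1.21337
2: u=-10.37670 w=14.46408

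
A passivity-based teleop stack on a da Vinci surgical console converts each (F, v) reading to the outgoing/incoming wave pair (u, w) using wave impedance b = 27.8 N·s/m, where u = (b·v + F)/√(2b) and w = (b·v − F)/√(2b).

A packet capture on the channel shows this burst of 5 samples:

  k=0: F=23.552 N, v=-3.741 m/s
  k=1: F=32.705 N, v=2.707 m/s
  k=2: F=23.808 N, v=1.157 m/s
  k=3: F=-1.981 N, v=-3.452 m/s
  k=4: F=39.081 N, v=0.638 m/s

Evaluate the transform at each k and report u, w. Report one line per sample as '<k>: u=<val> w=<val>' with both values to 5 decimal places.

0: u=-10.78889 w=-17.10603
1: u=14.47851 w=5.70635
2: u=7.50651 w=1.12071
3: u=-13.13566 w=-12.60432
4: u=7.61981 w=-2.86253

k=0: b·v=27.8×(-3.741)=-103.99980; √(2b)=7.45654; u=(-103.99980+23.552)/7.45654=-10.78889, w=(-103.99980−23.552)/7.45654=-17.10603
k=1: b·v=27.8×2.707=75.25460; √(2b)=7.45654; u=(75.25460+32.705)/7.45654=14.47851, w=(75.25460−32.705)/7.45654=5.70635
k=2: b·v=27.8×1.157=32.16460; √(2b)=7.45654; u=(32.16460+23.808)/7.45654=7.50651, w=(32.16460−23.808)/7.45654=1.12071
k=3: b·v=27.8×(-3.452)=-95.96560; √(2b)=7.45654; u=(-95.96560+(-1.981))/7.45654=-13.13566, w=(-95.96560−(-1.981))/7.45654=-12.60432
k=4: b·v=27.8×0.638=17.73640; √(2b)=7.45654; u=(17.73640+39.081)/7.45654=7.61981, w=(17.73640−39.081)/7.45654=-2.86253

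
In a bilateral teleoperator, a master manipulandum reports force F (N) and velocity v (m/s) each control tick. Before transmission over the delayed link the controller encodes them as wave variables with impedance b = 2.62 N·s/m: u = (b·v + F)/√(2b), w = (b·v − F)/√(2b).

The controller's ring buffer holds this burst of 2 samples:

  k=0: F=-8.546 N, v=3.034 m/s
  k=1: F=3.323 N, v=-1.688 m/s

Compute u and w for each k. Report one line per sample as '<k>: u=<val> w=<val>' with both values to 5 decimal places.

k=0: b·v=2.62×3.034=7.94908; √(2b)=2.28910; u=(7.94908+(-8.546))/2.28910=-0.26077, w=(7.94908−(-8.546))/2.28910=7.20591
k=1: b·v=2.62×(-1.688)=-4.42256; √(2b)=2.28910; u=(-4.42256+3.323)/2.28910=-0.48035, w=(-4.42256−3.323)/2.28910=-3.38366

0: u=-0.26077 w=7.20591
1: u=-0.48035 w=-3.38366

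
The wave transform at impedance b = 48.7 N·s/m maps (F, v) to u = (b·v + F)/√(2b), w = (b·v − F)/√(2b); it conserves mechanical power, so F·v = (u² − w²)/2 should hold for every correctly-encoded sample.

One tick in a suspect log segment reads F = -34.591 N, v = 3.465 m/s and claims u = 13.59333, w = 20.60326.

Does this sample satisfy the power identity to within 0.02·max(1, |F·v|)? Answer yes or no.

yes

F·v = (-34.591)×3.465 = -119.8578 W.
(u² − w²)/2 = (184.7786 − 424.4943)/2 = -119.8579 W.
|Δ| = 0.0000;  2% of max(1, |F·v|) = 2.3972.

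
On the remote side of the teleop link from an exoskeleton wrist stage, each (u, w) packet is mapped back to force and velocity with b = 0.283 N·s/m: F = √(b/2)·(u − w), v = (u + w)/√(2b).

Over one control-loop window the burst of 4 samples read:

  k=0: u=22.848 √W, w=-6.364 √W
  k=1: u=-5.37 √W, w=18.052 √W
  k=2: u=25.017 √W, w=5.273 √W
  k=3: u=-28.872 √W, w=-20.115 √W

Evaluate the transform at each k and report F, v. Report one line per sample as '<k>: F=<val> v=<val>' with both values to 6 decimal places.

k=0: u−w=29.212000, u+w=16.484000; √(b/2)=0.376165, √(2b)=0.752330; F=0.376165×29.212=10.988528, v=16.484000/0.752330=21.910606
k=1: u−w=-23.422000, u+w=12.682000; √(b/2)=0.376165, √(2b)=0.752330; F=0.376165×(-23.422)=-8.810533, v=12.682000/0.752330=16.856971
k=2: u−w=19.744000, u+w=30.290000; √(b/2)=0.376165, √(2b)=0.752330; F=0.376165×19.744=7.426999, v=30.290000/0.752330=40.261603
k=3: u−w=-8.757000, u+w=-48.987000; √(b/2)=0.376165, √(2b)=0.752330; F=0.376165×(-8.757)=-3.294076, v=-48.987000/0.752330=-65.113738

0: F=10.988528 v=21.910606
1: F=-8.810533 v=16.856971
2: F=7.426999 v=40.261603
3: F=-3.294076 v=-65.113738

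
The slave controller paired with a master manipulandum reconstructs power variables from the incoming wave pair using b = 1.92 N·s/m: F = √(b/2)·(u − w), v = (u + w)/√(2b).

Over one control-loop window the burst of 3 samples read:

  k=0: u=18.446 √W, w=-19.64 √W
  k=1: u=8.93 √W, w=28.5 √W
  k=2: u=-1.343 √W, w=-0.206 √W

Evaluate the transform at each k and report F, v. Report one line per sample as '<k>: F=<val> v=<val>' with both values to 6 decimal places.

k=0: u−w=38.086000, u+w=-1.194000; √(b/2)=0.979796, √(2b)=1.959592; F=0.979796×38.086=37.316507, v=-1.194000/1.959592=-0.609311
k=1: u−w=-19.570000, u+w=37.430000; √(b/2)=0.979796, √(2b)=1.959592; F=0.979796×(-19.57)=-19.174606, v=37.430000/1.959592=19.100917
k=2: u−w=-1.137000, u+w=-1.549000; √(b/2)=0.979796, √(2b)=1.959592; F=0.979796×(-1.137)=-1.114028, v=-1.549000/1.959592=-0.790471

0: F=37.316507 v=-0.609311
1: F=-19.174606 v=19.100917
2: F=-1.114028 v=-0.790471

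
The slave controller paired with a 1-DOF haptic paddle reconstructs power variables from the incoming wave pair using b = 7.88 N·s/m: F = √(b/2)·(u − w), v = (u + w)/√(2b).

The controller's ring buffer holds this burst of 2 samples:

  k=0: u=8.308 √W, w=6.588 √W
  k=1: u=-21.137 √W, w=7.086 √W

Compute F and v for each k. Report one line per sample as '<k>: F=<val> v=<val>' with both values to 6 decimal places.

0: F=3.414103 v=3.752248
1: F=-56.021055 v=-3.539396

k=0: u−w=1.720000, u+w=14.896000; √(b/2)=1.984943, √(2b)=3.969887; F=1.984943×1.72=3.414103, v=14.896000/3.969887=3.752248
k=1: u−w=-28.223000, u+w=-14.051000; √(b/2)=1.984943, √(2b)=3.969887; F=1.984943×(-28.223)=-56.021055, v=-14.051000/3.969887=-3.539396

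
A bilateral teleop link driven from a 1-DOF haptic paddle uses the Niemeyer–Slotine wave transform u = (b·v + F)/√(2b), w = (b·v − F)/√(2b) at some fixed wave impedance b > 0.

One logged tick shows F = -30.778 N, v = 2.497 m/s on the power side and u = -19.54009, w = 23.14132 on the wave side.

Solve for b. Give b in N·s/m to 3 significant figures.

u + w = 3.60123;  u + w = √(2b)·v, so √(2b) = 3.60123/2.497 = 1.44222.
b = (√(2b))²/2 = 2.08001/2 = 1.04000.
(Check via u − w = 2F/√(2b): u − w = -42.68141, 2F/√(2b) = -42.68134.)

b = 1.04 N·s/m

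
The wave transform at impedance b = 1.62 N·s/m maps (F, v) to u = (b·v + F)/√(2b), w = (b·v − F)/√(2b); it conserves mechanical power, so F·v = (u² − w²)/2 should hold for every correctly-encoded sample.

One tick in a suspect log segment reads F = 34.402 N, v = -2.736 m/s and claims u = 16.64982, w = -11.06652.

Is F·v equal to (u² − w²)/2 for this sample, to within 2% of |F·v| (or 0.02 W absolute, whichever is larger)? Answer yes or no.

no

F·v = 34.402×(-2.736) = -94.12387 W.
(u² − w²)/2 = (277.21651 − 122.46786)/2 = 77.37432 W.
|Δ| = 171.49819;  2% of max(1, |F·v|) = 1.88248.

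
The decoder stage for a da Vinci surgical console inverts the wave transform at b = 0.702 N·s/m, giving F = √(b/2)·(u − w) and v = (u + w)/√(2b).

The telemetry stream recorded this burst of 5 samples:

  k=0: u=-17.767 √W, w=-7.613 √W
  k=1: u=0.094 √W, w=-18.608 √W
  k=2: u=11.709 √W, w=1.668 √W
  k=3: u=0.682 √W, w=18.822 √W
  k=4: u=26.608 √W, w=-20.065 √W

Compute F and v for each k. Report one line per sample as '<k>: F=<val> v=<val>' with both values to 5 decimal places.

k=0: u−w=-10.15400, u+w=-25.38000; √(b/2)=0.59245, √(2b)=1.18491; F=0.59245×(-10.154)=-6.01576, v=-25.38000/1.18491=-21.41944
k=1: u−w=18.70200, u+w=-18.51400; √(b/2)=0.59245, √(2b)=1.18491; F=0.59245×18.702=11.08005, v=-18.51400/1.18491=-15.62488
k=2: u−w=10.04100, u+w=13.37700; √(b/2)=0.59245, √(2b)=1.18491; F=0.59245×10.041=5.94882, v=13.37700/1.18491=11.28951
k=3: u−w=-18.14000, u+w=19.50400; √(b/2)=0.59245, √(2b)=1.18491; F=0.59245×(-18.14)=-10.74709, v=19.50400/1.18491=16.46039
k=4: u−w=46.67300, u+w=6.54300; √(b/2)=0.59245, √(2b)=1.18491; F=0.59245×46.673=27.65154, v=6.54300/1.18491=5.52196

0: F=-6.01576 v=-21.41944
1: F=11.08005 v=-15.62488
2: F=5.94882 v=11.28951
3: F=-10.74709 v=16.46039
4: F=27.65154 v=5.52196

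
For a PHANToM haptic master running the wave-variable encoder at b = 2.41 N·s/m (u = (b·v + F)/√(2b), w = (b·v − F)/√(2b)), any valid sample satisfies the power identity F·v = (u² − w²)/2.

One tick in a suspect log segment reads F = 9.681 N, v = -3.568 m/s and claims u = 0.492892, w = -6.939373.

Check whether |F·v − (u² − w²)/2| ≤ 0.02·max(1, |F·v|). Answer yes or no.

F·v = 9.681×(-3.568) = -34.541808 W.
(u² − w²)/2 = (0.242943 − 48.154898)/2 = -23.955978 W.
|Δ| = 10.585830;  2% of max(1, |F·v|) = 0.690836.

no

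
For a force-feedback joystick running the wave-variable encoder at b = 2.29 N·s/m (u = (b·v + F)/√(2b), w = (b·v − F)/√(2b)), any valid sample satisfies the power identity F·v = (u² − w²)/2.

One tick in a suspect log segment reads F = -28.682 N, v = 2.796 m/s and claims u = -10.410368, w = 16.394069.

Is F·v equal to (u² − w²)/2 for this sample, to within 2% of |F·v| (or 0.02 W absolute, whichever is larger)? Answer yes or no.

F·v = (-28.682)×2.796 = -80.194872 W.
(u² − w²)/2 = (108.375762 − 268.765498)/2 = -80.194868 W.
|Δ| = 0.000004;  2% of max(1, |F·v|) = 1.603897.

yes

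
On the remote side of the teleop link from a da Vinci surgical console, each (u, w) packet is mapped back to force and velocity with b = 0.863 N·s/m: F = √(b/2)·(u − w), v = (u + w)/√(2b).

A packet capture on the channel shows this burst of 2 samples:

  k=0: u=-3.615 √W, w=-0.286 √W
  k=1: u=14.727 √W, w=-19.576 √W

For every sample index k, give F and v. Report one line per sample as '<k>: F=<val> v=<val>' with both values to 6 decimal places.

0: F=-2.186775 v=-2.969310
1: F=22.533181 v=-3.690896

k=0: u−w=-3.329000, u+w=-3.901000; √(b/2)=0.656887, √(2b)=1.313773; F=0.656887×(-3.329)=-2.186775, v=-3.901000/1.313773=-2.969310
k=1: u−w=34.303000, u+w=-4.849000; √(b/2)=0.656887, √(2b)=1.313773; F=0.656887×34.303=22.533181, v=-4.849000/1.313773=-3.690896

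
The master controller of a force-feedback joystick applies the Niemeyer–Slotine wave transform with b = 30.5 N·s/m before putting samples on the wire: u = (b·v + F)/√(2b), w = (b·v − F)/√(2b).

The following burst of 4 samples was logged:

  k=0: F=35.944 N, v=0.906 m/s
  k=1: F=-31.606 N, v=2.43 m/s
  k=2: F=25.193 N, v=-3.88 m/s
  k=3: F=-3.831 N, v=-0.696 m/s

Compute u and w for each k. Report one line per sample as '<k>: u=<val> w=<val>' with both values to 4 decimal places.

0: u=8.1402 w=-1.0641
1: u=5.4427 w=13.5362
2: u=-11.9263 w=-18.3775
3: u=-3.2085 w=-2.2275

k=0: b·v=30.5×0.906=27.6330; √(2b)=7.8102; u=(27.6330+35.944)/7.8102=8.1402, w=(27.6330−35.944)/7.8102=-1.0641
k=1: b·v=30.5×2.43=74.1150; √(2b)=7.8102; u=(74.1150+(-31.606))/7.8102=5.4427, w=(74.1150−(-31.606))/7.8102=13.5362
k=2: b·v=30.5×(-3.88)=-118.3400; √(2b)=7.8102; u=(-118.3400+25.193)/7.8102=-11.9263, w=(-118.3400−25.193)/7.8102=-18.3775
k=3: b·v=30.5×(-0.696)=-21.2280; √(2b)=7.8102; u=(-21.2280+(-3.831))/7.8102=-3.2085, w=(-21.2280−(-3.831))/7.8102=-2.2275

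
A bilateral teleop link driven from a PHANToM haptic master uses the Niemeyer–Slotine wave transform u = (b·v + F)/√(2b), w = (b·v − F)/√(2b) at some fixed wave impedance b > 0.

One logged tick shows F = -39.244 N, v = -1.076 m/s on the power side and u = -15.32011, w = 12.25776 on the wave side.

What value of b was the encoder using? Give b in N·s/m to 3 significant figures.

u + w = -3.0624;  u + w = √(2b)·v, so √(2b) = -3.0624/(-1.076) = 2.8461.
b = (√(2b))²/2 = 8.1000/2 = 4.0500.
(Check via u − w = 2F/√(2b): u − w = -27.5779, 2F/√(2b) = -27.5779.)

b = 4.05 N·s/m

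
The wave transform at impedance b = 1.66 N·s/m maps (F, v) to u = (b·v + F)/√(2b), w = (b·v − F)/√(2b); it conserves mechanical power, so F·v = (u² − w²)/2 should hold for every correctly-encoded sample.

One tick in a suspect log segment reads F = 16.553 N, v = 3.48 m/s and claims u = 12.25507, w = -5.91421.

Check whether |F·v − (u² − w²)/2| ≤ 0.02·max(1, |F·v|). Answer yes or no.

F·v = 16.553×3.48 = 57.6044 W.
(u² − w²)/2 = (150.1867 − 34.9779)/2 = 57.6044 W.
|Δ| = 0.0000;  2% of max(1, |F·v|) = 1.1521.

yes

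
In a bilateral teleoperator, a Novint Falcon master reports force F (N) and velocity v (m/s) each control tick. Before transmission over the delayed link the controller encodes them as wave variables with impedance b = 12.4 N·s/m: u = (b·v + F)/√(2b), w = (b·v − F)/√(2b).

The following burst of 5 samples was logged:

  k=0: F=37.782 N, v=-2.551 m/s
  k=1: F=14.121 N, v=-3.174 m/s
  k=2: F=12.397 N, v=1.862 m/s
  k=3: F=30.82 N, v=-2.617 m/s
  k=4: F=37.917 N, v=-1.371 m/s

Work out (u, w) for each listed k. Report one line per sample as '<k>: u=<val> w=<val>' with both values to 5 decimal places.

0: u=1.23487 w=-13.93875
1: u=-5.06763 w=-10.73876
2: u=7.12572 w=2.14697
3: u=-0.32747 w=-12.70508
4: u=4.20015 w=-11.02768

k=0: b·v=12.4×(-2.551)=-31.63240; √(2b)=4.97996; u=(-31.63240+37.782)/4.97996=1.23487, w=(-31.63240−37.782)/4.97996=-13.93875
k=1: b·v=12.4×(-3.174)=-39.35760; √(2b)=4.97996; u=(-39.35760+14.121)/4.97996=-5.06763, w=(-39.35760−14.121)/4.97996=-10.73876
k=2: b·v=12.4×1.862=23.08880; √(2b)=4.97996; u=(23.08880+12.397)/4.97996=7.12572, w=(23.08880−12.397)/4.97996=2.14697
k=3: b·v=12.4×(-2.617)=-32.45080; √(2b)=4.97996; u=(-32.45080+30.82)/4.97996=-0.32747, w=(-32.45080−30.82)/4.97996=-12.70508
k=4: b·v=12.4×(-1.371)=-17.00040; √(2b)=4.97996; u=(-17.00040+37.917)/4.97996=4.20015, w=(-17.00040−37.917)/4.97996=-11.02768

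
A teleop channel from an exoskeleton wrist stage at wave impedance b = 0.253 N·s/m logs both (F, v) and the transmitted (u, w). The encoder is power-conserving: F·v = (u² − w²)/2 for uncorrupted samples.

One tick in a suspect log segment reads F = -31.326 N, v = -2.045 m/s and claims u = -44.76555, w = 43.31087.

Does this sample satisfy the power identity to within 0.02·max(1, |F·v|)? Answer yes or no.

F·v = (-31.326)×(-2.045) = 64.0617 W.
(u² − w²)/2 = (2003.9545 − 1875.8315)/2 = 64.0615 W.
|Δ| = 0.0002;  2% of max(1, |F·v|) = 1.2812.

yes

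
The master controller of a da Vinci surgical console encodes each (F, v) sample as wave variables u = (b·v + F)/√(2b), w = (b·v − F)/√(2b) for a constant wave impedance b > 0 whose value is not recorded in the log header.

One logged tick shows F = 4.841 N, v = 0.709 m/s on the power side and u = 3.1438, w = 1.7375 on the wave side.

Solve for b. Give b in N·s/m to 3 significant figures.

b = 23.7 N·s/m

u + w = 4.8813;  u + w = √(2b)·v, so √(2b) = 4.8813/0.709 = 6.8848.
b = (√(2b))²/2 = 47.4000/2 = 23.7000.
(Check via u − w = 2F/√(2b): u − w = 1.4063, 2F/√(2b) = 1.4063.)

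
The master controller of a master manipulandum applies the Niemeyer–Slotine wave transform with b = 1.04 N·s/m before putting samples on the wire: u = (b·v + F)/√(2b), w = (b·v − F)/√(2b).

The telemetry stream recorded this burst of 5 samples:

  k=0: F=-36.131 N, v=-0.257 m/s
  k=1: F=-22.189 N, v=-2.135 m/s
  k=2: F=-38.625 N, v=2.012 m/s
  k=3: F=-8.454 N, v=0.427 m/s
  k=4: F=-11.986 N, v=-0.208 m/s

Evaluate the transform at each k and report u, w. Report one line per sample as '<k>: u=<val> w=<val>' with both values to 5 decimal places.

k=0: b·v=1.04×(-0.257)=-0.26728; √(2b)=1.44222; u=(-0.26728+(-36.131))/1.44222=-25.23767, w=(-0.26728−(-36.131))/1.44222=24.86702
k=1: b·v=1.04×(-2.135)=-2.22040; √(2b)=1.44222; u=(-2.22040+(-22.189))/1.44222=-16.92487, w=(-2.22040−(-22.189))/1.44222=13.84573
k=2: b·v=1.04×2.012=2.09248; √(2b)=1.44222; u=(2.09248+(-38.625))/1.44222=-25.33075, w=(2.09248−(-38.625))/1.44222=28.23249
k=3: b·v=1.04×0.427=0.44408; √(2b)=1.44222; u=(0.44408+(-8.454))/1.44222=-5.55388, w=(0.44408−(-8.454))/1.44222=6.16971
k=4: b·v=1.04×(-0.208)=-0.21632; √(2b)=1.44222; u=(-0.21632+(-11.986))/1.44222=-8.46079, w=(-0.21632−(-11.986))/1.44222=8.16080

0: u=-25.23767 w=24.86702
1: u=-16.92487 w=13.84573
2: u=-25.33075 w=28.23249
3: u=-5.55388 w=6.16971
4: u=-8.46079 w=8.16080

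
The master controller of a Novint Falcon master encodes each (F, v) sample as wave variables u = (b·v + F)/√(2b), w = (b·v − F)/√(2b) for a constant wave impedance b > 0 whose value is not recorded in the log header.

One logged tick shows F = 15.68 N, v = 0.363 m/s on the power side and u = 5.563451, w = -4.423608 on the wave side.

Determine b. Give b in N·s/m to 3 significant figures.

b = 4.93 N·s/m

u + w = 1.139843;  u + w = √(2b)·v, so √(2b) = 1.139843/0.363 = 3.140063.
b = (√(2b))²/2 = 9.859998/2 = 4.929999.
(Check via u − w = 2F/√(2b): u − w = 9.987059, 2F/√(2b) = 9.987060.)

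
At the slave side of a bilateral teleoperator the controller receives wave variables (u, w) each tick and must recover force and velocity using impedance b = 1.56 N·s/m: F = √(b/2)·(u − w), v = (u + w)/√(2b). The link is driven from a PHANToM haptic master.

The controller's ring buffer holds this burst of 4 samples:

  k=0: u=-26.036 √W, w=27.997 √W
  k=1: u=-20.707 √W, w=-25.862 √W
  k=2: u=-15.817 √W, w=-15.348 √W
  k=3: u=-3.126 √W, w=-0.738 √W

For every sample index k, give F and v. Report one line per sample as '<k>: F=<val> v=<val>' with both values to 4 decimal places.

k=0: u−w=-54.0330, u+w=1.9610; √(b/2)=0.8832, √(2b)=1.7664; F=0.8832×(-54.033)=-47.7207, v=1.9610/1.7664=1.1102
k=1: u−w=5.1550, u+w=-46.5690; √(b/2)=0.8832, √(2b)=1.7664; F=0.8832×5.155=4.5528, v=-46.5690/1.7664=-26.3645
k=2: u−w=-0.4690, u+w=-31.1650; √(b/2)=0.8832, √(2b)=1.7664; F=0.8832×(-0.469)=-0.4142, v=-31.1650/1.7664=-17.6437
k=3: u−w=-2.3880, u+w=-3.8640; √(b/2)=0.8832, √(2b)=1.7664; F=0.8832×(-2.388)=-2.1090, v=-3.8640/1.7664=-2.1876

0: F=-47.7207 v=1.1102
1: F=4.5528 v=-26.3645
2: F=-0.4142 v=-17.6437
3: F=-2.1090 v=-2.1876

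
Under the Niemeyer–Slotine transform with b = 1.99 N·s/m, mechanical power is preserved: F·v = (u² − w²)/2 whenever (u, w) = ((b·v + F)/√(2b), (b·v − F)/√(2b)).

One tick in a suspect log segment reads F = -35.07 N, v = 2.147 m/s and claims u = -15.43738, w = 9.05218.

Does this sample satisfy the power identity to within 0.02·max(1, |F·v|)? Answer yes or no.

no

F·v = (-35.07)×2.147 = -75.2953 W.
(u² − w²)/2 = (238.3127 − 81.9420)/2 = 78.1854 W.
|Δ| = 153.4807;  2% of max(1, |F·v|) = 1.5059.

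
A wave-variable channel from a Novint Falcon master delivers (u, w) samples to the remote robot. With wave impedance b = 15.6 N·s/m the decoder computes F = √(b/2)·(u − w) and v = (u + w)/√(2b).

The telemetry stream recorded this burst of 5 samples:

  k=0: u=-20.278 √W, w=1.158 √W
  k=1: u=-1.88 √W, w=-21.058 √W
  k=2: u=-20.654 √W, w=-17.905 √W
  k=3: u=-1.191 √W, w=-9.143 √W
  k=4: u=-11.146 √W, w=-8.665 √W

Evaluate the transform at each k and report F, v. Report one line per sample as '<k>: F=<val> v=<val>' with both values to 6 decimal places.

k=0: u−w=-21.436000, u+w=-19.120000; √(b/2)=2.792848, √(2b)=5.585696; F=2.792848×(-21.436)=-59.867490, v=-19.120000/5.585696=-3.423029
k=1: u−w=19.178000, u+w=-22.938000; √(b/2)=2.792848, √(2b)=5.585696; F=2.792848×19.178=53.561239, v=-22.938000/5.585696=-4.106561
k=2: u−w=-2.749000, u+w=-38.559000; √(b/2)=2.792848, √(2b)=5.585696; F=2.792848×(-2.749)=-7.677539, v=-38.559000/5.585696=-6.903168
k=3: u−w=7.952000, u+w=-10.334000; √(b/2)=2.792848, √(2b)=5.585696; F=2.792848×7.952=22.208727, v=-10.334000/5.585696=-1.850083
k=4: u−w=-2.481000, u+w=-19.811000; √(b/2)=2.792848, √(2b)=5.585696; F=2.792848×(-2.481)=-6.929056, v=-19.811000/5.585696=-3.546738

0: F=-59.867490 v=-3.423029
1: F=53.561239 v=-4.106561
2: F=-7.677539 v=-6.903168
3: F=22.208727 v=-1.850083
4: F=-6.929056 v=-3.546738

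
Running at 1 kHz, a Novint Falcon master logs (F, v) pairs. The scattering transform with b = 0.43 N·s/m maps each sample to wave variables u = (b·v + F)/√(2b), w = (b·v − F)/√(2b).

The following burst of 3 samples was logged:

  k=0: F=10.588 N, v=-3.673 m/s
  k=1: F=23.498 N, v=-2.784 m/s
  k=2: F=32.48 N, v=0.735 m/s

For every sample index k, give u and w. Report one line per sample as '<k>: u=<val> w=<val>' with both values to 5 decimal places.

k=0: b·v=0.43×(-3.673)=-1.57939; √(2b)=0.92736; u=(-1.57939+10.588)/0.92736=9.71423, w=(-1.57939−10.588)/0.92736=-13.12043
k=1: b·v=0.43×(-2.784)=-1.19712; √(2b)=0.92736; u=(-1.19712+23.498)/0.92736=24.04766, w=(-1.19712−23.498)/0.92736=-26.62943
k=2: b·v=0.43×0.735=0.31605; √(2b)=0.92736; u=(0.31605+32.48)/0.92736=35.36489, w=(0.31605−32.48)/0.92736=-34.68328

0: u=9.71423 w=-13.12043
1: u=24.04766 w=-26.62943
2: u=35.36489 w=-34.68328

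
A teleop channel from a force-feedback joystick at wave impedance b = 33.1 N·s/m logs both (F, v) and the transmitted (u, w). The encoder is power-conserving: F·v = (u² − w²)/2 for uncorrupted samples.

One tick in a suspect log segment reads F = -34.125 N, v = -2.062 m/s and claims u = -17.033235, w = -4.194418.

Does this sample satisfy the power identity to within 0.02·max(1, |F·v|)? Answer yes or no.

F·v = (-34.125)×(-2.062) = 70.365750 W.
(u² − w²)/2 = (290.131095 − 17.593142)/2 = 136.268976 W.
|Δ| = 65.903226;  2% of max(1, |F·v|) = 1.407315.

no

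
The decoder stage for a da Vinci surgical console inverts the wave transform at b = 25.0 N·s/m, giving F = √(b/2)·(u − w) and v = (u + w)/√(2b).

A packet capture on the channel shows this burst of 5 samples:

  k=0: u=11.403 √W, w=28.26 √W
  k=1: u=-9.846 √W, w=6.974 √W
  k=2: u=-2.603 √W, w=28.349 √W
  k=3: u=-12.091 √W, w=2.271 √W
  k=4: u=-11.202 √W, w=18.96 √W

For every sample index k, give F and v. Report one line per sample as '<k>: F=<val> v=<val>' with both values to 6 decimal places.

k=0: u−w=-16.857000, u+w=39.663000; √(b/2)=3.535534, √(2b)=7.071068; F=3.535534×(-16.857)=-59.598495, v=39.663000/7.071068=5.609195
k=1: u−w=-16.820000, u+w=-2.872000; √(b/2)=3.535534, √(2b)=7.071068; F=3.535534×(-16.82)=-59.467680, v=-2.872000/7.071068=-0.406162
k=2: u−w=-30.952000, u+w=25.746000; √(b/2)=3.535534, √(2b)=7.071068; F=3.535534×(-30.952)=-109.431845, v=25.746000/7.071068=3.641034
k=3: u−w=-14.362000, u+w=-9.820000; √(b/2)=3.535534, √(2b)=7.071068; F=3.535534×(-14.362)=-50.777338, v=-9.820000/7.071068=-1.388758
k=4: u−w=-30.162000, u+w=7.758000; √(b/2)=3.535534, √(2b)=7.071068; F=3.535534×(-30.162)=-106.638774, v=7.758000/7.071068=1.097147

0: F=-59.598495 v=5.609195
1: F=-59.467680 v=-0.406162
2: F=-109.431845 v=3.641034
3: F=-50.777338 v=-1.388758
4: F=-106.638774 v=1.097147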